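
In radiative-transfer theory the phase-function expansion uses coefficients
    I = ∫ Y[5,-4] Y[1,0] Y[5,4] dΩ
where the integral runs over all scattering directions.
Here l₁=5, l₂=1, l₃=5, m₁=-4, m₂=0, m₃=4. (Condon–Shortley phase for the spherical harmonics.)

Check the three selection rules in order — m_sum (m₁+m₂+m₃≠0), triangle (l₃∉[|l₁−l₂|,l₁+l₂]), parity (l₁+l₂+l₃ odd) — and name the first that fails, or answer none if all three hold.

azimuthal sum: -4 + 0 + 4 = 0  ✓
4 ≤ 5 ≤ 6 (triangle on l)  ✓
L = 5 + 1 + 5 = 11 (odd)  ✗

parity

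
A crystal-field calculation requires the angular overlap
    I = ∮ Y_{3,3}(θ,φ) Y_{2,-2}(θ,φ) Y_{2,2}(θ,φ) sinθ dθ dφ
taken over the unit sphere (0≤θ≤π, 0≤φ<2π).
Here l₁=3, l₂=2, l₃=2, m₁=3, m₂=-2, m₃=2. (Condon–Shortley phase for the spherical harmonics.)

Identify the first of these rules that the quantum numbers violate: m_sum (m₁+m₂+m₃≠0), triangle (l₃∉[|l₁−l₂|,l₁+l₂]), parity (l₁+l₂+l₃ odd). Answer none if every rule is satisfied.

m₁+m₂+m₃ = 3 − 2 + 2 = 3  ✗
triangle: |3−2|=1 ≤ l₃=2 ≤ 3+2=5
parity: l₁+l₂+l₃ = 7 is odd

m_sum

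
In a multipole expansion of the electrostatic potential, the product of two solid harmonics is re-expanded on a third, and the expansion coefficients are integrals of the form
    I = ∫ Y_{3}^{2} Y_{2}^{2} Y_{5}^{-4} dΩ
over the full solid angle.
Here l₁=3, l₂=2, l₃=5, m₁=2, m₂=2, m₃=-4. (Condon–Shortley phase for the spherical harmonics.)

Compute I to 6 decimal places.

m-sum 0 ✓  L=10 even ✓  1≤5≤5 ✓
Π(2lᵢ+1) = 7×5×11 = 385
triangle coeff Δ(3,2,5) = 1/2310
Σ_t [0,0]: t=0:+1/144 = 1/144
(3j)²=10/231 [(3 2 5; 0 0 0)], sign=-1
Σ_t [0,0]: t=0:+1/2880 = 1/2880
(3j)²=3/55 [(3 2 5; 2 2 -4)], sign=-1
⇒ 4πI² = 10/11
I = (+1)√(10/11/(4π)) = 0.26896683

0.268967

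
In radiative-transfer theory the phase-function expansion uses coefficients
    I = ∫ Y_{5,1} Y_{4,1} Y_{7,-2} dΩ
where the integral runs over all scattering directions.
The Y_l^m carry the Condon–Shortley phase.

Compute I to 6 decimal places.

Checks pass: Σm=0; 16 even; l₃=7∈[1,9].
(2·5+1)(2·4+1)(2·7+1) = 1485
Δ: 2! 8! 6! / 17! → 1/6126120
sum: t=0:+1/69120 t=1:−1/20736 t=2:+1/69120 = -1/51840
3j²(5 4 7; 0 0 0) = Δ·Π!·Σ² = 280/21879  (sign +1)
sum: t=0:+1/138240 t=1:−1/34560 t=2:+1/103680 = -1/82944
3j²(5 4 7; 1 1 -2) = Δ·Π!·Σ² = 125/9724  (sign +1)
combine: 4πI² = 1485·280/21879·125/9724 = 131250/537251
take √, sign +1: I = 0.13942996

0.139430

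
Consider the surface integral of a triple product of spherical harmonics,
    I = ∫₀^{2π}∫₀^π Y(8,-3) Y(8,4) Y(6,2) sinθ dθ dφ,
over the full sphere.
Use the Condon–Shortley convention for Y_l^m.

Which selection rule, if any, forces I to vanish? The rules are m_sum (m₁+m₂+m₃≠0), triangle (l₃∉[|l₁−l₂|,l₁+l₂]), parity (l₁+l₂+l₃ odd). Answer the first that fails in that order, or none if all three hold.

m_sum

m₁+m₂+m₃ = -3 + 4 + 2 = 3  ✗
triangle: |8−8|=0 ≤ l₃=6 ≤ 8+8=16
parity: l₁+l₂+l₃ = 22 is even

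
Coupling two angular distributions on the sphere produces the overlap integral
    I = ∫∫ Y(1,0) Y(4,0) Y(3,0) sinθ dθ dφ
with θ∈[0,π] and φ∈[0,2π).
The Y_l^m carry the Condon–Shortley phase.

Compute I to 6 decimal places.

m-sum 0 ✓  L=8 even ✓  3≤3≤5 ✓
Π(2lᵢ+1) = 3×9×7 = 189
triangle coeff Δ(1,4,3) = 1/252
Σ_t [1,1]: t=1:−1/36 = -1/36
(3j)²=4/63 [(1 4 3; 0 0 0)], sign=+1
(m-triple is (0,0,0) — same symbol as above.)
⇒ 4πI² = 16/21
I = (+1)√(16/21/(4π)) = 0.24623252

0.246233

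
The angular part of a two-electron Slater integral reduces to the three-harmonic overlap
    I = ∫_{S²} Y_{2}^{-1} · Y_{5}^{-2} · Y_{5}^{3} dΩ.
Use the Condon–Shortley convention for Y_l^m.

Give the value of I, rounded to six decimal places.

m-sum 0 ✓  L=12 even ✓  3≤5≤7 ✓
Π(2lᵢ+1) = 5×11×11 = 605
triangle coeff Δ(2,5,5) = 1/38610
Σ_t [0,2]: t=0:+1/2880 t=1:−1/576 t=2:+1/2880 = -1/960
(3j)²=10/429 [(2 5 5; 0 0 0)], sign=+1
Σ_t [1,2]: t=1:−1/2880 t=2:+1/10080 = -1/4032
(3j)²=10/429 [(2 5 5; -1 -2 3)], sign=-1
⇒ 4πI² = 500/1521
I = (-1)√(500/1521/(4π)) = -0.16173926

-0.161739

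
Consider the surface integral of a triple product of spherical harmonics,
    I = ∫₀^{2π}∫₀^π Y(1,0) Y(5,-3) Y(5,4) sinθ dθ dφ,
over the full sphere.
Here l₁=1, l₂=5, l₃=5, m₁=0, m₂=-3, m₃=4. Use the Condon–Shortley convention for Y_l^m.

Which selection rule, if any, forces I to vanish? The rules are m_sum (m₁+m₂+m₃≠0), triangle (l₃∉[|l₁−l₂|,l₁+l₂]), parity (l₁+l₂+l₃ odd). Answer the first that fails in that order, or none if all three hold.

m_sum

m₁+m₂+m₃ = 0 − 3 + 4 = 1  ✗
triangle: |1−5|=4 ≤ l₃=5 ≤ 1+5=6
parity: l₁+l₂+l₃ = 11 is odd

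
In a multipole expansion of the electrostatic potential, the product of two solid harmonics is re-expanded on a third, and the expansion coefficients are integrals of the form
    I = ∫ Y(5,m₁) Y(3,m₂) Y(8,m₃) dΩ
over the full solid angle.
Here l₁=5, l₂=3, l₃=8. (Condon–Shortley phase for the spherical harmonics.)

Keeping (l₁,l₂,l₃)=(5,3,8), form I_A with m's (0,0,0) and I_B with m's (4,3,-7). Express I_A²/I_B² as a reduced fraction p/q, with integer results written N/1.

448/715

Same 5,3,8: normalisation and zero-m 3j drop out of the ratio.
A: Δ: 0! 10! 6! / 17! → 1/136136; sum: t=0:+1/518400 = 1/518400; 3j²(5 3 8; 0 0 0) = Δ·Π!·Σ² = 56/2431  (sign +1)
B: Δ: 0! 10! 6! / 17! → 1/136136; sum: t=0:+1/261273600 = 1/261273600; 3j²(5 3 8; 4 3 -7) = Δ·Π!·Σ² = 5/136  (sign -1)
I_A²/I_B² = (56/2431)/(5/136) = 448/715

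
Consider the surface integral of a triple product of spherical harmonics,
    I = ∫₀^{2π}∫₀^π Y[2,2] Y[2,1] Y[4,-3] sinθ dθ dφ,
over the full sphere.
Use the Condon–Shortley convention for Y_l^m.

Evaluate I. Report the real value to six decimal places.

-0.238414

Checks pass: Σm=0; 8 even; l₃=4∈[0,4].
(2·2+1)(2·2+1)(2·4+1) = 225
Δ: 0! 4! 4! / 9! → 1/630
sum: t=0:+1/16 = 1/16
3j²(2 2 4; 0 0 0) = Δ·Π!·Σ² = 2/35  (sign +1)
sum: t=0:+1/144 = 1/144
3j²(2 2 4; 2 1 -3) = Δ·Π!·Σ² = 1/18  (sign -1)
combine: 4πI² = 225·2/35·1/18 = 5/7
take √, sign -1: I = -0.23841361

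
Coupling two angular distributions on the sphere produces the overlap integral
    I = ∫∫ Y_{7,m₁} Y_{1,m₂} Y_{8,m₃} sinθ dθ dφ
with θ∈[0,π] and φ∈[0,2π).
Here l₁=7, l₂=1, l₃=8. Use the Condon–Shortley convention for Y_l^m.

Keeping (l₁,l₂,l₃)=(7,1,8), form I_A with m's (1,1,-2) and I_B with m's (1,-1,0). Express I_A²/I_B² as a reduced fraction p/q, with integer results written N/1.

45/28

Same 7,1,8: normalisation and zero-m 3j drop out of the ratio.
A: Δ: 0! 14! 2! / 17! → 1/2040; sum: t=0:+1/58060800 = 1/58060800; 3j²(7 1 8; 1 1 -2) = Δ·Π!·Σ² = 3/136  (sign +1)
B: Δ: 0! 14! 2! / 17! → 1/2040; sum: t=0:+1/58060800 = 1/58060800; 3j²(7 1 8; 1 -1 0) = Δ·Π!·Σ² = 7/510  (sign +1)
I_A²/I_B² = (3/136)/(7/510) = 45/28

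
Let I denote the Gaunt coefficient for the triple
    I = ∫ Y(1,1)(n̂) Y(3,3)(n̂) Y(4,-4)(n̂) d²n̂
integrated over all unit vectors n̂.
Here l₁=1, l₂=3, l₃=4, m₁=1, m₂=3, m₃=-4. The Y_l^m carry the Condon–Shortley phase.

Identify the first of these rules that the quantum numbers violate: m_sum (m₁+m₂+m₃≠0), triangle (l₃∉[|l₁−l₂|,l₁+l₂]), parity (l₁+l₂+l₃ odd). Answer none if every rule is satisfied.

azimuthal sum: 1 + 3 − 4 = 0  ✓
2 ≤ 4 ≤ 4 (triangle on l)  ✓
L = 1 + 3 + 4 = 8 (even)  ✓

none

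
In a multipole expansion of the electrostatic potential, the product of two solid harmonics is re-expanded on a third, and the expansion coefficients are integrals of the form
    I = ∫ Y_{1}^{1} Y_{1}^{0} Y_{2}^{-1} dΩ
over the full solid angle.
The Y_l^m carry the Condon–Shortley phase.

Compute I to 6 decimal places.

-0.218510

m-sum 0 ✓  L=4 even ✓  0≤2≤2 ✓
Π(2lᵢ+1) = 3×3×5 = 45
triangle coeff Δ(1,1,2) = 1/30
Σ_t [0,0]: t=0:+1/1 = 1/1
(3j)²=2/15 [(1 1 2; 0 0 0)], sign=+1
Σ_t [0,0]: t=0:+1/2 = 1/2
(3j)²=1/10 [(1 1 2; 1 0 -1)], sign=-1
⇒ 4πI² = 3/5
I = (-1)√(3/5/(4π)) = -0.21850969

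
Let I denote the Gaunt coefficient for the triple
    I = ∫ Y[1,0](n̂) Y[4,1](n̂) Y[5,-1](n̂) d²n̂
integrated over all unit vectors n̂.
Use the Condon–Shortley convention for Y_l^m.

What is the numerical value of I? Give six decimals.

-0.240571

m-sum 0 ✓  L=10 even ✓  3≤5≤5 ✓
Π(2lᵢ+1) = 3×9×11 = 297
triangle coeff Δ(1,4,5) = 1/495
Σ_t [0,0]: t=0:+1/576 = 1/576
(3j)²=5/99 [(1 4 5; 0 0 0)], sign=-1
Σ_t [0,0]: t=0:+1/720 = 1/720
(3j)²=8/165 [(1 4 5; 0 1 -1)], sign=+1
⇒ 4πI² = 8/11
I = (-1)√(8/11/(4π)) = -0.24057125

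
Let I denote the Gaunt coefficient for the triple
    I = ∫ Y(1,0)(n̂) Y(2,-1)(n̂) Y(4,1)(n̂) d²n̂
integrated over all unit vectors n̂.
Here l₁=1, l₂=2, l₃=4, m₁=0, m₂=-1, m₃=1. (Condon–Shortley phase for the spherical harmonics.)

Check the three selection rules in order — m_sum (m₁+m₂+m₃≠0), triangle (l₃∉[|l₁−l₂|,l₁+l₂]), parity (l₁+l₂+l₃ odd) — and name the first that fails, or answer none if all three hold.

triangle

Σmᵢ = 0  ✓
l₃∈[|l₁−l₂|,l₁+l₂]=[1,3], have l₃=4  ✗
Σlᵢ = 7 ⇒ odd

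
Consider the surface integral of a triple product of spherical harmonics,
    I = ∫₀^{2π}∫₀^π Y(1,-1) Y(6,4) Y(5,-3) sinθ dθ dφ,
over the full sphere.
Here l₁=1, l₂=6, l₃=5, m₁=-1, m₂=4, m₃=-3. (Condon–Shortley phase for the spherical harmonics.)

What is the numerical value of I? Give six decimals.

m-sum 0 ✓  L=12 even ✓  5≤5≤7 ✓
Π(2lᵢ+1) = 3×13×11 = 429
triangle coeff Δ(1,6,5) = 1/858
Σ_t [1,1]: t=1:−1/14400 = -1/14400
(3j)²=6/143 [(1 6 5; 0 0 0)], sign=+1
Σ_t [2,2]: t=2:+1/161280 = 1/161280
(3j)²=15/286 [(1 6 5; -1 4 -3)], sign=+1
⇒ 4πI² = 135/143
I = (+1)√(135/143/(4π)) = 0.27409047

0.274090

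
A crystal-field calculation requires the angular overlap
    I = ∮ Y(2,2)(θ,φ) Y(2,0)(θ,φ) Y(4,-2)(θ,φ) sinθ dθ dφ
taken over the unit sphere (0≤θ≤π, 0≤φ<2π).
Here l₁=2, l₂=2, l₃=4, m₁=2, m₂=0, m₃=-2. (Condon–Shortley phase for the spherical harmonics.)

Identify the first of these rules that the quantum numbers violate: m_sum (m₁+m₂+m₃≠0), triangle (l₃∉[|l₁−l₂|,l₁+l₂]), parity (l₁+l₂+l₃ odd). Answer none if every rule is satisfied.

none

azimuthal sum: 2 + 0 − 2 = 0  ✓
0 ≤ 4 ≤ 4 (triangle on l)  ✓
L = 2 + 2 + 4 = 8 (even)  ✓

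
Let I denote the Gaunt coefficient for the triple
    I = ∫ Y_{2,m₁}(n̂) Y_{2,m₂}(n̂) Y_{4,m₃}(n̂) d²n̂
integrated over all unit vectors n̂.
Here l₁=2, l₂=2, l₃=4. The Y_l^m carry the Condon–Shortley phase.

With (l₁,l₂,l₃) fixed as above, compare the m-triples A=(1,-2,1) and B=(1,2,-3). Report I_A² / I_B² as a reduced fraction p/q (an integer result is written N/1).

l's match ⇒ only the (l;m) 3-j factors differ between A and B.
A: triangle coeff Δ(2,2,4) = 1/630; Σ_t [0,0]: t=0:+1/144 = 1/144; (3j)²=1/126 [(2 2 4; 1 -2 1)], sign=-1
B: triangle coeff Δ(2,2,4) = 1/630; Σ_t [0,0]: t=0:+1/144 = 1/144; (3j)²=1/18 [(2 2 4; 1 2 -3)], sign=-1
I_A²/I_B² = (1/126)/(1/18) = 1/7

1/7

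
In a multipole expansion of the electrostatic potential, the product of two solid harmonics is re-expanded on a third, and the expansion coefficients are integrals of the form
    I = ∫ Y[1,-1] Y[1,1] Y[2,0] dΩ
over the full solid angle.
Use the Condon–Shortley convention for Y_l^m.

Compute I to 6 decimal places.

0.126157

Rules hold: Σm=0, L=4 even, 0≤2≤2.
N = 3·3·5 = 45
Δ = 0!·2!·2!/5! = 1/30
Racah Σ t=0..0: t=0:+1/1 = 1/1
⇒ 3j(1 1 2; 0 0 0)² = 2/15, sgn +1
Racah Σ t=0..0: t=0:+1/4 = 1/4
⇒ 3j(1 1 2; -1 1 0)² = 1/30, sgn +1
4πI² = N·(3j₀)²·(3jₘ)² = 1/5
I = +1·√(0.2/4π) = 0.12615663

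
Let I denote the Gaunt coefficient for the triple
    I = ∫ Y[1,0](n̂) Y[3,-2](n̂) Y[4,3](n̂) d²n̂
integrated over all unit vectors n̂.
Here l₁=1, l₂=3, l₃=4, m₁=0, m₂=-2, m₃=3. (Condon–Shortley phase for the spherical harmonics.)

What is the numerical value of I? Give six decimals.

0 − 2 + 3 = 1 ≠ 0: azimuthal integral kills it; I = 0

0.000000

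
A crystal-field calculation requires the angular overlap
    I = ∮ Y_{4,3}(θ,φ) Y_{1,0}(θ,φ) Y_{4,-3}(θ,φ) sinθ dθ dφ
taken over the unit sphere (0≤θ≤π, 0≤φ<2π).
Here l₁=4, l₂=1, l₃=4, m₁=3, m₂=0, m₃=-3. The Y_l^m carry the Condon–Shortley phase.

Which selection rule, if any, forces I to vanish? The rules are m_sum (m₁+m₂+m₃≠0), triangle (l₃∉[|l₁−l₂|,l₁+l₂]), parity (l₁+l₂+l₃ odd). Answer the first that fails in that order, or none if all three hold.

parity

Σmᵢ = 0  ✓
l₃∈[|l₁−l₂|,l₁+l₂]=[3,5], have l₃=4  ✓
Σlᵢ = 9 ⇒ odd  ✗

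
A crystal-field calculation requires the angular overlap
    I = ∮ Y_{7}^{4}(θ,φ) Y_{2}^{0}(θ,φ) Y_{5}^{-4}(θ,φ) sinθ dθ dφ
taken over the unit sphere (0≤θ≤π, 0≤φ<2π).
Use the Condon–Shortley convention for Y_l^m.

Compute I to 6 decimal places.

0.145565

m-sum 0 ✓  L=14 even ✓  5≤5≤9 ✓
Π(2lᵢ+1) = 15×5×11 = 825
triangle coeff Δ(7,2,5) = 1/15015
Σ_t [2,2]: t=2:+1/57600 = 1/57600
(3j)²=21/715 [(7 2 5; 0 0 0)], sign=-1
Σ_t [2,2]: t=2:+1/1451520 = 1/1451520
(3j)²=1/91 [(7 2 5; 4 0 -4)], sign=-1
⇒ 4πI² = 45/169
I = (+1)√(45/169/(4π)) = 0.14556534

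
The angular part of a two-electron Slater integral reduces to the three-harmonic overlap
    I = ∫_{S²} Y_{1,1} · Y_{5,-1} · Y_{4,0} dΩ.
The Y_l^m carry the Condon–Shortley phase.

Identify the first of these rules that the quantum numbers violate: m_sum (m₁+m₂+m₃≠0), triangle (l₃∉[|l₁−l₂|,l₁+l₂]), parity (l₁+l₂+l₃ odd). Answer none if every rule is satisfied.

none

azimuthal sum: 1 − 1 + 0 = 0  ✓
4 ≤ 4 ≤ 6 (triangle on l)  ✓
L = 1 + 5 + 4 = 10 (even)  ✓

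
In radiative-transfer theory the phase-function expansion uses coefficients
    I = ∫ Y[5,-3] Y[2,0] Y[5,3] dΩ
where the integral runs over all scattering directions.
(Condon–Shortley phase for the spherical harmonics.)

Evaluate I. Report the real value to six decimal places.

Checks pass: Σm=0; 12 even; l₃=5∈[3,7].
(2·5+1)(2·2+1)(2·5+1) = 605
Δ: 2! 8! 2! / 13! → 1/38610
sum: t=0:+1/2880 t=1:−1/576 t=2:+1/2880 = -1/960
3j²(5 2 5; 0 0 0) = Δ·Π!·Σ² = 10/429  (sign +1)
sum: t=0:+1/161280 t=1:−1/5040 t=2:+1/5760 = -1/53760
3j²(5 2 5; -3 0 3) = Δ·Π!·Σ² = 1/4290  (sign -1)
combine: 4πI² = 605·10/429·1/4290 = 5/1521
take √, sign -1: I = -0.01617393

-0.016174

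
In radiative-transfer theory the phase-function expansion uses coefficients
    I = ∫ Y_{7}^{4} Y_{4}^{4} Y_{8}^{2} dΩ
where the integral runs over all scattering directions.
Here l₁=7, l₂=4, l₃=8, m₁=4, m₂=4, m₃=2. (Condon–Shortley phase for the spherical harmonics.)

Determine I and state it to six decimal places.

0.000000

m-sum = 4 + 4 + 2 = 10 ≠ 0 ⇒ I = 0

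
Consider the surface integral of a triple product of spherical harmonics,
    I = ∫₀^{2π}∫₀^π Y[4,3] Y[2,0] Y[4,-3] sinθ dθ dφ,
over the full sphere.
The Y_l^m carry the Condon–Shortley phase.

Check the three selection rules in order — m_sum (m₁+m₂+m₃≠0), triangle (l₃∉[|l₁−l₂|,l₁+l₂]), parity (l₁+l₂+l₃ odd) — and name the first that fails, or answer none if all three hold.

none

azimuthal sum: 3 + 0 − 3 = 0  ✓
2 ≤ 4 ≤ 6 (triangle on l)  ✓
L = 4 + 2 + 4 = 10 (even)  ✓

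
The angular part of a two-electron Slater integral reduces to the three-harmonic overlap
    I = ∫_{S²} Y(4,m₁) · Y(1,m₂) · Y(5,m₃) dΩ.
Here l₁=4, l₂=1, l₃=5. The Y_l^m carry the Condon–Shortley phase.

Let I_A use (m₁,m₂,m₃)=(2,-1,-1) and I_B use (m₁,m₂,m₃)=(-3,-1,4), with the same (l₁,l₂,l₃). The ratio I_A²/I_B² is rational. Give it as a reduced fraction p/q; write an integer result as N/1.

Shared (l₁,l₂,l₃)=(4,1,5): N and (l;000)² cancel in I_A²/I_B².
A: Δ = 0!·8!·2!/11! = 1/495; Racah Σ t=0..0: t=0:+1/2880 = 1/2880; ⇒ 3j(4 1 5; 2 -1 -1)² = 2/165, sgn +1
B: Δ = 0!·8!·2!/11! = 1/495; Racah Σ t=0..0: t=0:+1/10080 = 1/10080; ⇒ 3j(4 1 5; -3 -1 4)² = 4/55, sgn -1
I_A²/I_B² = (2/165)/(4/55) = 1/6

1/6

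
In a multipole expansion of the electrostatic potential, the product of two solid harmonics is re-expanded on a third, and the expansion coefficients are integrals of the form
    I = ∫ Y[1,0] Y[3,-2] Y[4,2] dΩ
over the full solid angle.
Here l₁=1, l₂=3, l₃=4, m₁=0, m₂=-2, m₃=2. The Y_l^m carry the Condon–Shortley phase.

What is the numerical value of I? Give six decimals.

0.213244

Rules hold: Σm=0, L=8 even, 2≤4≤4.
N = 3·7·9 = 189
Δ = 0!·2!·6!/9! = 1/252
Racah Σ t=0..0: t=0:+1/36 = 1/36
⇒ 3j(1 3 4; 0 0 0)² = 4/63, sgn +1
Racah Σ t=0..0: t=0:+1/120 = 1/120
⇒ 3j(1 3 4; 0 -2 2)² = 1/21, sgn +1
4πI² = N·(3j₀)²·(3jₘ)² = 4/7
I = +1·√(0.571429/4π) = 0.21324362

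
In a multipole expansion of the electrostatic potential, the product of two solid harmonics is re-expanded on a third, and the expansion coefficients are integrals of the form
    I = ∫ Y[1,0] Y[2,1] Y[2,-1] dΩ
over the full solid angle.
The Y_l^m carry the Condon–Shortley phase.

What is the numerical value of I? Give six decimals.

L=5 odd ⇒ parity kills the (l;000) factor ⇒ I = 0

0.000000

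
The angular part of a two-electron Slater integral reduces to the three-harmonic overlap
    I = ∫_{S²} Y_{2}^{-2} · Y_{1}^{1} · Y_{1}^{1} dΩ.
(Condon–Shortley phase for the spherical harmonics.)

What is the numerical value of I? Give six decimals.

0.309019

Rules hold: Σm=0, L=4 even, 1≤1≤3.
N = 5·3·3 = 45
Δ = 2!·2!·0!/5! = 1/30
Racah Σ t=1..1: t=1:−1/1 = -1/1
⇒ 3j(2 1 1; 0 0 0)² = 2/15, sgn +1
Racah Σ t=2..2: t=2:+1/4 = 1/4
⇒ 3j(2 1 1; -2 1 1)² = 1/5, sgn +1
4πI² = N·(3j₀)²·(3jₘ)² = 6/5
I = +1·√(1.2/4π) = 0.30901936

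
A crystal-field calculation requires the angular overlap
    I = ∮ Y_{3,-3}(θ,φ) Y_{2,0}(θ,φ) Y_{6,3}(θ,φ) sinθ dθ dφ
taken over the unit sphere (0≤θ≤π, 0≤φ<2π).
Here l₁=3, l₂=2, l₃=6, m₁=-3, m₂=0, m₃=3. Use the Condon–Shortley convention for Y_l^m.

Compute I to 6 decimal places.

l₃=6 ∉ [1,5] — triangle fails ⇒ I = 0

0.000000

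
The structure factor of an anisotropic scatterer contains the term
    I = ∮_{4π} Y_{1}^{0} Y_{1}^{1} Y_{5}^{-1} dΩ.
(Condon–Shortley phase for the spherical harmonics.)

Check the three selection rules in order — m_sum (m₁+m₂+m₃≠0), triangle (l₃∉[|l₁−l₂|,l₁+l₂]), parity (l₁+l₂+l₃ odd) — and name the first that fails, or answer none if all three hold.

triangle

azimuthal sum: 0 + 1 − 1 = 0  ✓
0 ≤ 5 ≤ 2 (triangle on l)  ✗
L = 1 + 1 + 5 = 7 (odd)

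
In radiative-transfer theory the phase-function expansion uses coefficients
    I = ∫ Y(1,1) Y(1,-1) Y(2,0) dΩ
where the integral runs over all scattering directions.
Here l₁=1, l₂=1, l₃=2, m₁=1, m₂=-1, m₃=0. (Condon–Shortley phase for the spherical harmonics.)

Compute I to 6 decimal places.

Checks pass: Σm=0; 4 even; l₃=2∈[0,2].
(2·1+1)(2·1+1)(2·2+1) = 45
Δ: 0! 2! 2! / 5! → 1/30
sum: t=0:+1/1 = 1/1
3j²(1 1 2; 0 0 0) = Δ·Π!·Σ² = 2/15  (sign +1)
sum: t=0:+1/4 = 1/4
3j²(1 1 2; 1 -1 0) = Δ·Π!·Σ² = 1/30  (sign +1)
combine: 4πI² = 45·2/15·1/30 = 1/5
take √, sign +1: I = 0.12615663

0.126157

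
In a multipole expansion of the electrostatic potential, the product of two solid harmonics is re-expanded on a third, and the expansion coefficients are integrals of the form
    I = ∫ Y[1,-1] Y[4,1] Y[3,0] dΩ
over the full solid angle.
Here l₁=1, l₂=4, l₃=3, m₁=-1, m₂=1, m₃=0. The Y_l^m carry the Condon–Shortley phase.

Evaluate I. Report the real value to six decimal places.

Checks pass: Σm=0; 8 even; l₃=3∈[3,5].
(2·1+1)(2·4+1)(2·3+1) = 189
Δ: 2! 0! 6! / 9! → 1/252
sum: t=1:−1/36 = -1/36
3j²(1 4 3; 0 0 0) = Δ·Π!·Σ² = 4/63  (sign +1)
sum: t=2:+1/72 = 1/72
3j²(1 4 3; -1 1 0) = Δ·Π!·Σ² = 5/126  (sign -1)
combine: 4πI² = 189·4/63·5/126 = 10/21
take √, sign -1: I = -0.19466390

-0.194664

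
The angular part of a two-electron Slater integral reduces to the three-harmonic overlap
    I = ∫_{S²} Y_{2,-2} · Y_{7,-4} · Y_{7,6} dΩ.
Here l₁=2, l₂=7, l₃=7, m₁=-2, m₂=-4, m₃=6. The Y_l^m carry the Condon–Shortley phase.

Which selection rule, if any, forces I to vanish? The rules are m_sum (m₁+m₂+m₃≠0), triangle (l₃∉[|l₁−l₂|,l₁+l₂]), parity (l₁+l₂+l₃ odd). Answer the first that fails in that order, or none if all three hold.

none

Σmᵢ = 0  ✓
l₃∈[|l₁−l₂|,l₁+l₂]=[5,9], have l₃=7  ✓
Σlᵢ = 16 ⇒ even  ✓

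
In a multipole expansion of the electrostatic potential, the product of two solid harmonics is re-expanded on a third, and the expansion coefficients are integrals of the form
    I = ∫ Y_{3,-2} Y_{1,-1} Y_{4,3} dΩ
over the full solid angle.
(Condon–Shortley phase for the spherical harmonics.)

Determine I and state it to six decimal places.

-0.282095

m-sum 0 ✓  L=8 even ✓  2≤4≤4 ✓
Π(2lᵢ+1) = 7×3×9 = 189
triangle coeff Δ(3,1,4) = 1/252
Σ_t [0,0]: t=0:+1/36 = 1/36
(3j)²=4/63 [(3 1 4; 0 0 0)], sign=+1
Σ_t [0,0]: t=0:+1/240 = 1/240
(3j)²=1/12 [(3 1 4; -2 -1 3)], sign=-1
⇒ 4πI² = 1/1
I = (-1)√(1/1/(4π)) = -0.28209479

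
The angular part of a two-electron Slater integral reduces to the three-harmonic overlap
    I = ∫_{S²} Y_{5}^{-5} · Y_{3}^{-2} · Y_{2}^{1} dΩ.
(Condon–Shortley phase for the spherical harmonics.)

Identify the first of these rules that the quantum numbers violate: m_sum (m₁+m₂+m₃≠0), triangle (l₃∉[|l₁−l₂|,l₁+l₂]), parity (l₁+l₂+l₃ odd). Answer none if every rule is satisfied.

m_sum

m₁+m₂+m₃ = -5 − 2 + 1 = -6  ✗
triangle: |5−3|=2 ≤ l₃=2 ≤ 5+3=8
parity: l₁+l₂+l₃ = 10 is even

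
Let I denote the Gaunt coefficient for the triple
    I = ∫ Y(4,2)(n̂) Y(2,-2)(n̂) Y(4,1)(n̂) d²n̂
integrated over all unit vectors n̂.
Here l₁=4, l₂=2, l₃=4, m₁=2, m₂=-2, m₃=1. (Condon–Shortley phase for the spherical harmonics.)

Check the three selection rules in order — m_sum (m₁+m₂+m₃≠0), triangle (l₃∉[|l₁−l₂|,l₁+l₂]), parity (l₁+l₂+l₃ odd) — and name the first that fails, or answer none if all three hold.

azimuthal sum: 2 − 2 + 1 = 1  ✗
2 ≤ 4 ≤ 6 (triangle on l)
L = 4 + 2 + 4 = 10 (even)

m_sum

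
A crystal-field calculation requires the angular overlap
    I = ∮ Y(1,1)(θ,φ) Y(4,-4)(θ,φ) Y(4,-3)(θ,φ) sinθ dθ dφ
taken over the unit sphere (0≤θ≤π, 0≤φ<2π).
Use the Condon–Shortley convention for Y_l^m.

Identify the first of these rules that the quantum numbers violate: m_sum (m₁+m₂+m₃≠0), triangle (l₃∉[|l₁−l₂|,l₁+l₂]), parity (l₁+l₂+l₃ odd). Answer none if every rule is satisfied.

Σmᵢ = -6  ✗
l₃∈[|l₁−l₂|,l₁+l₂]=[3,5], have l₃=4
Σlᵢ = 9 ⇒ odd

m_sum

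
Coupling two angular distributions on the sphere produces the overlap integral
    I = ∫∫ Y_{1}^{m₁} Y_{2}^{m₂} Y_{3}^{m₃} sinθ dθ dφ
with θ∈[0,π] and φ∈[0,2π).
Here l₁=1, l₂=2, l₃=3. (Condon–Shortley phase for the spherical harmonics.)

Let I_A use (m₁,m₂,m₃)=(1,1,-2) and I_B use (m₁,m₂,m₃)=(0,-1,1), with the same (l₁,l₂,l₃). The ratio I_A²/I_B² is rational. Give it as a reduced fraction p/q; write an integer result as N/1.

Shared (l₁,l₂,l₃)=(1,2,3): N and (l;000)² cancel in I_A²/I_B².
A: Δ = 0!·2!·4!/7! = 1/105; Racah Σ t=0..0: t=0:+1/12 = 1/12; ⇒ 3j(1 2 3; 1 1 -2)² = 2/21, sgn -1
B: Δ = 0!·2!·4!/7! = 1/105; Racah Σ t=0..0: t=0:+1/6 = 1/6; ⇒ 3j(1 2 3; 0 -1 1)² = 8/105, sgn +1
I_A²/I_B² = (2/21)/(8/105) = 5/4

5/4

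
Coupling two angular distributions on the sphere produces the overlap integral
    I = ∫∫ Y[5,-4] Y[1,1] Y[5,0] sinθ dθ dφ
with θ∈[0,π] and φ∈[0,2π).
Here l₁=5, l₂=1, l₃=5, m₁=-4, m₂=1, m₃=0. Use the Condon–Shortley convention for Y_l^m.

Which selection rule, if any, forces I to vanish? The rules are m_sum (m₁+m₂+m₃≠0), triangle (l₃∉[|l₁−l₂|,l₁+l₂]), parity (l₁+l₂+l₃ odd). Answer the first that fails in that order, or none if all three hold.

m₁+m₂+m₃ = -4 + 1 + 0 = -3  ✗
triangle: |5−1|=4 ≤ l₃=5 ≤ 5+1=6
parity: l₁+l₂+l₃ = 11 is odd

m_sum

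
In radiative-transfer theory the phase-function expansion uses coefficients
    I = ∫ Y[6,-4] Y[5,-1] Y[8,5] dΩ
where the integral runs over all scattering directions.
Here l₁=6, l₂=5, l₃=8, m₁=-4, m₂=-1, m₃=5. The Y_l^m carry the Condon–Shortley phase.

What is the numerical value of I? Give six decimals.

0.000000

Σlᵢ=19 odd — θ-integrand is odd under cosθ→−cosθ; I=0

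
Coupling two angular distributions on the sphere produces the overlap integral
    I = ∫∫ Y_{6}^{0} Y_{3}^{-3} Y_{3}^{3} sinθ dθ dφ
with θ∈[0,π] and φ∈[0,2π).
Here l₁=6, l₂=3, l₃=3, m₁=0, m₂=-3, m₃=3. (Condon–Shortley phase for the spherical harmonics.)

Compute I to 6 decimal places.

0.011854

Checks pass: Σm=0; 12 even; l₃=3∈[3,9].
(2·6+1)(2·3+1)(2·3+1) = 637
Δ: 6! 6! 0! / 13! → 1/12012
sum: t=3:−1/1296 = -1/1296
3j²(6 3 3; 0 0 0) = Δ·Π!·Σ² = 100/3003  (sign +1)
sum: t=0:+1/518400 = 1/518400
3j²(6 3 3; 0 -3 3) = Δ·Π!·Σ² = 1/12012  (sign +1)
combine: 4πI² = 637·100/3003·1/12012 = 25/14157
take √, sign +1: I = 0.01185440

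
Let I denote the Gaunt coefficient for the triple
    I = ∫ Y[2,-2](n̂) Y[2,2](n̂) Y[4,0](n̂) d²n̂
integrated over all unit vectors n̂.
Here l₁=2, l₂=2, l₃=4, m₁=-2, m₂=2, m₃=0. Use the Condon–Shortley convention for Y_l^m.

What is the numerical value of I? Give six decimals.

Rules hold: Σm=0, L=8 even, 0≤4≤4.
N = 5·5·9 = 225
Δ = 0!·4!·4!/9! = 1/630
Racah Σ t=0..0: t=0:+1/16 = 1/16
⇒ 3j(2 2 4; 0 0 0)² = 2/35, sgn +1
Racah Σ t=0..0: t=0:+1/576 = 1/576
⇒ 3j(2 2 4; -2 2 0)² = 1/630, sgn +1
4πI² = N·(3j₀)²·(3jₘ)² = 1/49
I = +1·√(0.0204082/4π) = 0.04029926

0.040299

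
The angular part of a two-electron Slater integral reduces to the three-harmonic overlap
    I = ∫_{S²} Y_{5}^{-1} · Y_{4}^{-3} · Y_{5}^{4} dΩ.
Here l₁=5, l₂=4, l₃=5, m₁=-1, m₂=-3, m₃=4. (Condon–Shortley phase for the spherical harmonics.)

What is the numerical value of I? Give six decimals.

Rules hold: Σm=0, L=14 even, 1≤5≤9.
N = 11·9·11 = 1089
Δ = 4!·6!·4!/15! = 1/3153150
Racah Σ t=0..4: t=0:+1/69120 t=1:−1/1728 t=2:+1/576 t=3:−1/1728 t=4:+1/69120 = 7/11520
⇒ 3j(5 4 5; 0 0 0)² = 2/143, sgn -1
Racah Σ t=0..1: t=0:+1/103680 t=1:−1/17280 = -1/20736
⇒ 3j(5 4 5; -1 -3 4)² = 10/429, sgn +1
4πI² = N·(3j₀)²·(3jₘ)² = 60/169
I = -1·√(0.35503/4π) = -0.16808437

-0.168084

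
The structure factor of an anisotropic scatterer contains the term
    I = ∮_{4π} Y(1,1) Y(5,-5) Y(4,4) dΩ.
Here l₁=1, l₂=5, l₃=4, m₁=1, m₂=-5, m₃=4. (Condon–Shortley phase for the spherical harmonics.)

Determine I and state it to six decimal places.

Rules hold: Σm=0, L=10 even, 4≤4≤6.
N = 3·11·9 = 297
Δ = 2!·0!·8!/11! = 1/495
Racah Σ t=1..1: t=1:−1/576 = -1/576
⇒ 3j(1 5 4; 0 0 0)² = 5/99, sgn -1
Racah Σ t=0..0: t=0:+1/80640 = 1/80640
⇒ 3j(1 5 4; 1 -5 4)² = 1/11, sgn +1
4πI² = N·(3j₀)²·(3jₘ)² = 15/11
I = -1·√(1.36364/4π) = -0.32941575

-0.329416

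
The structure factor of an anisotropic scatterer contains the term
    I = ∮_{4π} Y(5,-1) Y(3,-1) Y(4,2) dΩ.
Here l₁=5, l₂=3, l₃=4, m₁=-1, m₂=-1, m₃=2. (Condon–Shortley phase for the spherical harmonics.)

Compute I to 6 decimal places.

m-sum 0 ✓  L=12 even ✓  2≤4≤8 ✓
Π(2lᵢ+1) = 11×7×9 = 693
triangle coeff Δ(5,3,4) = 1/180180
Σ_t [1,3]: t=1:−1/576 t=2:+1/144 t=3:−1/576 = 1/288
(3j)²=20/1001 [(5 3 4; 0 0 0)], sign=+1
Σ_t [0,2]: t=0:+1/34560 t=1:−1/720 t=2:+1/384 = 43/34560
(3j)²=1849/180180 [(5 3 4; -1 -1 2)], sign=+1
⇒ 4πI² = 1849/13013
I = (+1)√(1849/13013/(4π)) = 0.10633465

0.106335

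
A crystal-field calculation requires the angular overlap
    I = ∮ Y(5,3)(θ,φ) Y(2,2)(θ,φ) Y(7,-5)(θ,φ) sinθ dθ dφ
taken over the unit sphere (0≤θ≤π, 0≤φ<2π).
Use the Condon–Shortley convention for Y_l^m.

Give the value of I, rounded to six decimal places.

-0.252127

Checks pass: Σm=0; 14 even; l₃=7∈[3,7].
(2·5+1)(2·2+1)(2·7+1) = 825
Δ: 0! 10! 4! / 15! → 1/15015
sum: t=0:+1/57600 = 1/57600
3j²(5 2 7; 0 0 0) = Δ·Π!·Σ² = 21/715  (sign -1)
sum: t=0:+1/1935360 = 1/1935360
3j²(5 2 7; 3 2 -5) = Δ·Π!·Σ² = 3/91  (sign +1)
combine: 4πI² = 825·21/715·3/91 = 135/169
take √, sign -1: I = -0.25212656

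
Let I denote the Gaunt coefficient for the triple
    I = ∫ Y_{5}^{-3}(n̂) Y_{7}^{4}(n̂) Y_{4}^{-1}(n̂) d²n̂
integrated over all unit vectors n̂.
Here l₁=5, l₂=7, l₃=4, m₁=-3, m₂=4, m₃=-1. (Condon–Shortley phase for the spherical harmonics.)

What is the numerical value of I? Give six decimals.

Checks pass: Σm=0; 16 even; l₃=4∈[2,12].
(2·5+1)(2·7+1)(2·4+1) = 1485
Δ: 8! 2! 6! / 17! → 1/6126120
sum: t=3:−1/69120 t=4:+1/20736 t=5:−1/69120 = 1/51840
3j²(5 7 4; 0 0 0) = Δ·Π!·Σ² = 280/21879  (sign +1)
sum: t=6:+1/345600 t=7:−1/241920 t=8:+1/2903040 = -13/14515200
3j²(5 7 4; -3 4 -1) = Δ·Π!·Σ² = 13/7140  (sign +1)
combine: 4πI² = 1485·280/21879·13/7140 = 10/289
take √, sign +1: I = 0.05247424

0.052474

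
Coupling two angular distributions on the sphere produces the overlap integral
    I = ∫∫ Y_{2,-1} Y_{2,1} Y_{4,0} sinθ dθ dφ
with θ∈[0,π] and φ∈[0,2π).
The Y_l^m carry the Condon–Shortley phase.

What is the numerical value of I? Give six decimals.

Checks pass: Σm=0; 8 even; l₃=4∈[0,4].
(2·2+1)(2·2+1)(2·4+1) = 225
Δ: 0! 4! 4! / 9! → 1/630
sum: t=0:+1/16 = 1/16
3j²(2 2 4; 0 0 0) = Δ·Π!·Σ² = 2/35  (sign +1)
sum: t=0:+1/36 = 1/36
3j²(2 2 4; -1 1 0) = Δ·Π!·Σ² = 8/315  (sign +1)
combine: 4πI² = 225·2/35·8/315 = 16/49
take √, sign +1: I = 0.16119702

0.161197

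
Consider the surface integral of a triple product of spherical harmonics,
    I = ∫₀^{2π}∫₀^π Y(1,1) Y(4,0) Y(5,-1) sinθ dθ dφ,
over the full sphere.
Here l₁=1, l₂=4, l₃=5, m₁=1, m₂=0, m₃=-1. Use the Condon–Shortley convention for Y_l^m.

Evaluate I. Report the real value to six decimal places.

Checks pass: Σm=0; 10 even; l₃=5∈[3,5].
(2·1+1)(2·4+1)(2·5+1) = 297
Δ: 0! 2! 8! / 11! → 1/495
sum: t=0:+1/576 = 1/576
3j²(1 4 5; 0 0 0) = Δ·Π!·Σ² = 5/99  (sign -1)
sum: t=0:+1/1152 = 1/1152
3j²(1 4 5; 1 0 -1) = Δ·Π!·Σ² = 1/33  (sign +1)
combine: 4πI² = 297·5/99·1/33 = 5/11
take √, sign -1: I = -0.19018827

-0.190188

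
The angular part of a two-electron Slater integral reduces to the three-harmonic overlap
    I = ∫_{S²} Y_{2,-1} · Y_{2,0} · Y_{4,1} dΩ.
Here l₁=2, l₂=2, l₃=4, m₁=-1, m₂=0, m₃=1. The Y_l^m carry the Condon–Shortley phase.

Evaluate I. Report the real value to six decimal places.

Rules hold: Σm=0, L=8 even, 0≤4≤4.
N = 5·5·9 = 225
Δ = 0!·4!·4!/9! = 1/630
Racah Σ t=0..0: t=0:+1/16 = 1/16
⇒ 3j(2 2 4; 0 0 0)² = 2/35, sgn +1
Racah Σ t=0..0: t=0:+1/24 = 1/24
⇒ 3j(2 2 4; -1 0 1)² = 1/21, sgn -1
4πI² = N·(3j₀)²·(3jₘ)² = 30/49
I = -1·√(0.612245/4π) = -0.22072812

-0.220728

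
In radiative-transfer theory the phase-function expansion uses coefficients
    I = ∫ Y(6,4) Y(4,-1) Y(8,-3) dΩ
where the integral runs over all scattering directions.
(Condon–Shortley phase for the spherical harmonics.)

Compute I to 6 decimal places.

0.158035

m-sum 0 ✓  L=18 even ✓  2≤8≤10 ✓
Π(2lᵢ+1) = 13×9×17 = 1989
triangle coeff Δ(6,4,8) = 1/23279256
Σ_t [0,2]: t=0:+1/1658880 t=1:−1/518400 t=2:+1/1658880 = -1/1382400
(3j)²=504/46189 [(6 4 8; 0 0 0)], sign=-1
Σ_t [0,2]: t=0:+1/5806080 t=1:−1/17418240 t=2:+1/870912000 = 101/870912000
(3j)²=10201/705432 [(6 4 8; 4 -1 -3)], sign=-1
⇒ 4πI² = 275427/877591
I = (+1)√(275427/877591/(4π)) = 0.15803462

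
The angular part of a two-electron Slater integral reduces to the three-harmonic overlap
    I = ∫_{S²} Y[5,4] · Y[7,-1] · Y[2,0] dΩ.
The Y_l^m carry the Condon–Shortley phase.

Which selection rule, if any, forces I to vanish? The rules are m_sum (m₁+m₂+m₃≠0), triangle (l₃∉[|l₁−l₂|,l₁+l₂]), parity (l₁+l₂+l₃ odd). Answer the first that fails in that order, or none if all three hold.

m₁+m₂+m₃ = 4 − 1 + 0 = 3  ✗
triangle: |5−7|=2 ≤ l₃=2 ≤ 5+7=12
parity: l₁+l₂+l₃ = 14 is even

m_sum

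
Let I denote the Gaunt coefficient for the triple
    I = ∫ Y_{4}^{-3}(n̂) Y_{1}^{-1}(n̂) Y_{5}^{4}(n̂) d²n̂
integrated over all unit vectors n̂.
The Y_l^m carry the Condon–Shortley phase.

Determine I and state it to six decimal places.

0.294638

Rules hold: Σm=0, L=10 even, 3≤5≤5.
N = 9·3·11 = 297
Δ = 0!·8!·2!/11! = 1/495
Racah Σ t=0..0: t=0:+1/576 = 1/576
⇒ 3j(4 1 5; 0 0 0)² = 5/99, sgn -1
Racah Σ t=0..0: t=0:+1/10080 = 1/10080
⇒ 3j(4 1 5; -3 -1 4)² = 4/55, sgn -1
4πI² = N·(3j₀)²·(3jₘ)² = 12/11
I = +1·√(1.09091/4π) = 0.29463840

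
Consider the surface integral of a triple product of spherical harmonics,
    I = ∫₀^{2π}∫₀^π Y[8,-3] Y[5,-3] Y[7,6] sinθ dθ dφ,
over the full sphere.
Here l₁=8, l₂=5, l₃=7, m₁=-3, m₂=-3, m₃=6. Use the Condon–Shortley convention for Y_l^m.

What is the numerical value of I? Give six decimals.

Rules hold: Σm=0, L=20 even, 3≤7≤13.
N = 17·11·15 = 2805
Δ = 6!·10!·4!/21! = 1/814773960
Racah Σ t=1..5: t=1:−1/87091200 t=2:+1/4976640 t=3:−1/2073600 t=4:+1/4976640 t=5:−1/87091200 = -1/9676800
⇒ 3j(8 5 7; 0 0 0)² = 360/46189, sgn +1
Racah Σ t=1..2: t=1:−1/2612736000 t=2:+1/418037760 = 1/497664000
⇒ 3j(8 5 7; -3 -3 6)² = 77/6460, sgn -1
4πI² = N·(3j₀)²·(3jₘ)² = 20790/79781
I = -1·√(0.260588/4π) = -0.14400334

-0.144003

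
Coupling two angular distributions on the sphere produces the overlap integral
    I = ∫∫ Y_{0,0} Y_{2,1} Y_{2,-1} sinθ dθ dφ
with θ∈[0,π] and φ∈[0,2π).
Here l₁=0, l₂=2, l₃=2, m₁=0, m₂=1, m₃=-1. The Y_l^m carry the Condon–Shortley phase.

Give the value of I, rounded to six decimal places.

m-sum 0 ✓  L=4 even ✓  2≤2≤2 ✓
Π(2lᵢ+1) = 1×5×5 = 25
triangle coeff Δ(0,2,2) = 1/5
Σ_t [0,0]: t=0:+1/4 = 1/4
(3j)²=1/5 [(0 2 2; 0 0 0)], sign=+1
Σ_t [0,0]: t=0:+1/6 = 1/6
(3j)²=1/5 [(0 2 2; 0 1 -1)], sign=-1
⇒ 4πI² = 1/1
I = (-1)√(1/1/(4π)) = -0.28209479

-0.282095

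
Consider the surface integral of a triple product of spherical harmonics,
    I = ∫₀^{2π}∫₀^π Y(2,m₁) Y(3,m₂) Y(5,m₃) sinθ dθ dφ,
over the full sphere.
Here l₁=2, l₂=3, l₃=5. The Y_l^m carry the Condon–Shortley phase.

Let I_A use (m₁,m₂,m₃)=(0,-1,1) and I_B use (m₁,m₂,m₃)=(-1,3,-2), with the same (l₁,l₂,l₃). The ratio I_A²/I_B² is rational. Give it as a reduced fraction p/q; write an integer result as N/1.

Shared (l₁,l₂,l₃)=(2,3,5): N and (l;000)² cancel in I_A²/I_B².
A: Δ = 0!·4!·6!/11! = 1/2310; Racah Σ t=0..0: t=0:+1/192 = 1/192; ⇒ 3j(2 3 5; 0 -1 1)² = 3/77, sgn +1
B: Δ = 0!·4!·6!/11! = 1/2310; Racah Σ t=0..0: t=0:+1/4320 = 1/4320; ⇒ 3j(2 3 5; -1 3 -2)² = 1/330, sgn -1
I_A²/I_B² = (3/77)/(1/330) = 90/7

90/7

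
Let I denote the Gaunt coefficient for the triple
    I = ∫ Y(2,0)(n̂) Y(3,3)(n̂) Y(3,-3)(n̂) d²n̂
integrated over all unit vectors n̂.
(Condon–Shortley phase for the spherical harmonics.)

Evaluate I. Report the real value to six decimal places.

Checks pass: Σm=0; 8 even; l₃=3∈[1,5].
(2·2+1)(2·3+1)(2·3+1) = 245
Δ: 2! 2! 4! / 9! → 1/3780
sum: t=0:+1/24 t=1:−1/4 t=2:+1/24 = -1/6
3j²(2 3 3; 0 0 0) = Δ·Π!·Σ² = 4/105  (sign +1)
sum: t=2:+1/96 = 1/96
3j²(2 3 3; 0 3 -3) = Δ·Π!·Σ² = 5/84  (sign +1)
combine: 4πI² = 245·4/105·5/84 = 5/9
take √, sign +1: I = 0.21026104

0.210261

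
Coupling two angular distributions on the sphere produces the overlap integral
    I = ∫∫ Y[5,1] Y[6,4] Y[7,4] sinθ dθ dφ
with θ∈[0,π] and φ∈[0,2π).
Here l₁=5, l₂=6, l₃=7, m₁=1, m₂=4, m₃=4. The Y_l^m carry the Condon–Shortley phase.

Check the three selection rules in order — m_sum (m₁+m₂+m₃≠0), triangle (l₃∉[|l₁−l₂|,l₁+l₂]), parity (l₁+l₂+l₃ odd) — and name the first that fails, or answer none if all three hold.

m_sum

Σmᵢ = 9  ✗
l₃∈[|l₁−l₂|,l₁+l₂]=[1,11], have l₃=7
Σlᵢ = 18 ⇒ even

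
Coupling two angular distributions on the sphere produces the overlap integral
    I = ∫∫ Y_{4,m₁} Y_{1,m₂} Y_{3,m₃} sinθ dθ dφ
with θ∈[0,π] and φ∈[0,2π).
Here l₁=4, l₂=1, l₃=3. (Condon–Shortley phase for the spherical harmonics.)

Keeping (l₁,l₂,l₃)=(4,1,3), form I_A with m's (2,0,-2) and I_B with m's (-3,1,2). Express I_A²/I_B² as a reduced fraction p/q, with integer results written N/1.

Same 4,1,3: normalisation and zero-m 3j drop out of the ratio.
A: Δ: 2! 6! 0! / 9! → 1/252; sum: t=1:−1/120 = -1/120; 3j²(4 1 3; 2 0 -2) = Δ·Π!·Σ² = 1/21  (sign +1)
B: Δ: 2! 6! 0! / 9! → 1/252; sum: t=2:+1/240 = 1/240; 3j²(4 1 3; -3 1 2) = Δ·Π!·Σ² = 1/12  (sign -1)
I_A²/I_B² = (1/21)/(1/12) = 4/7

4/7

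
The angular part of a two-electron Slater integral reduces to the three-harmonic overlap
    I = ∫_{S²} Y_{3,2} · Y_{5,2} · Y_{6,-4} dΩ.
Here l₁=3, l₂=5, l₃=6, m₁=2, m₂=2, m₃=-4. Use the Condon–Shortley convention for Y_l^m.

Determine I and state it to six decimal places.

0.088266

m-sum 0 ✓  L=14 even ✓  2≤6≤8 ✓
Π(2lᵢ+1) = 7×11×13 = 1001
triangle coeff Δ(3,5,6) = 1/675675
Σ_t [0,2]: t=0:+1/8640 t=1:−1/2304 t=2:+1/8640 = -7/34560
(3j)²=7/429 [(3 5 6; 0 0 0)], sign=-1
Σ_t [0,1]: t=0:+1/60480 t=1:−1/34560 = -1/80640
(3j)²=6/1001 [(3 5 6; 2 2 -4)], sign=-1
⇒ 4πI² = 14/143
I = (+1)√(14/143/(4π)) = 0.08826552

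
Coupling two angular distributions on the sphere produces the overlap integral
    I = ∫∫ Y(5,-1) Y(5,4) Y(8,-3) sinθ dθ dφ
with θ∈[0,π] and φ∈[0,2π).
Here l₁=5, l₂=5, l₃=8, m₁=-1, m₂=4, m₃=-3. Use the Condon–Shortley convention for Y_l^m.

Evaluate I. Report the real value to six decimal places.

0.162689

Rules hold: Σm=0, L=18 even, 0≤8≤10.
N = 11·11·17 = 2057
Δ = 2!·8!·8!/19! = 1/37413090
Racah Σ t=0..2: t=0:+1/1036800 t=1:−1/331776 t=2:+1/1036800 = -1/921600
⇒ 3j(5 5 8; 0 0 0)² = 490/46189, sgn -1
Racah Σ t=1..2: t=1:−1/29030400 t=2:+1/5806080 = 1/7257600
⇒ 3j(5 5 8; -1 4 -3)² = 64/4199, sgn -1
4πI² = N·(3j₀)²·(3jₘ)² = 344960/1037153
I = +1·√(0.332603/4π) = 0.16268894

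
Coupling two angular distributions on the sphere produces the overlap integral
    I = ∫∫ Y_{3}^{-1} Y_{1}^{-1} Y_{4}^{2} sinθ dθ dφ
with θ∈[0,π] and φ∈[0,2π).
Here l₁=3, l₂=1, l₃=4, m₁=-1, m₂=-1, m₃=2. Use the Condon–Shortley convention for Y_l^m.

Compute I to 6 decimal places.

Rules hold: Σm=0, L=8 even, 2≤4≤4.
N = 7·3·9 = 189
Δ = 0!·6!·2!/9! = 1/252
Racah Σ t=0..0: t=0:+1/36 = 1/36
⇒ 3j(3 1 4; 0 0 0)² = 4/63, sgn +1
Racah Σ t=0..0: t=0:+1/96 = 1/96
⇒ 3j(3 1 4; -1 -1 2)² = 5/84, sgn +1
4πI² = N·(3j₀)²·(3jₘ)² = 5/7
I = +1·√(0.714286/4π) = 0.23841361

0.238414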